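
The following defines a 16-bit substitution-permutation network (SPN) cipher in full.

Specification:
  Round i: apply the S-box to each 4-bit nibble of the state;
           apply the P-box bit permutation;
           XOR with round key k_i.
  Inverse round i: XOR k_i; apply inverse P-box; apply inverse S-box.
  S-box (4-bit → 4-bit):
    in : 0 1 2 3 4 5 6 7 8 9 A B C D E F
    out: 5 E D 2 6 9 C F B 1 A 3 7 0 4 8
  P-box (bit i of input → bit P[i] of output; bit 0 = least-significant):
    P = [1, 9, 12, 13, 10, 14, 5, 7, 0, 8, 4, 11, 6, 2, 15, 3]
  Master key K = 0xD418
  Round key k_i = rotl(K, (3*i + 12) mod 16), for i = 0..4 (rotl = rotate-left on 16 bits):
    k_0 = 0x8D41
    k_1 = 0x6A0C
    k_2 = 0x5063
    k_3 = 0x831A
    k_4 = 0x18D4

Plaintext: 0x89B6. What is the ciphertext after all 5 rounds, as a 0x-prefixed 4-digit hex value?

0x9DEB

s_0 = plaintext = 0x89B6
s_1 = Round(s_0, k_0) = 0xF90C
s_2 = Round(s_1, k_1) = 0x7C27
s_3 = Round(s_2, k_2) = 0xE79C
s_4 = Round(s_3, k_3) = 0x1C09
s_5 = Round(s_4, k_4) = 0x9DEB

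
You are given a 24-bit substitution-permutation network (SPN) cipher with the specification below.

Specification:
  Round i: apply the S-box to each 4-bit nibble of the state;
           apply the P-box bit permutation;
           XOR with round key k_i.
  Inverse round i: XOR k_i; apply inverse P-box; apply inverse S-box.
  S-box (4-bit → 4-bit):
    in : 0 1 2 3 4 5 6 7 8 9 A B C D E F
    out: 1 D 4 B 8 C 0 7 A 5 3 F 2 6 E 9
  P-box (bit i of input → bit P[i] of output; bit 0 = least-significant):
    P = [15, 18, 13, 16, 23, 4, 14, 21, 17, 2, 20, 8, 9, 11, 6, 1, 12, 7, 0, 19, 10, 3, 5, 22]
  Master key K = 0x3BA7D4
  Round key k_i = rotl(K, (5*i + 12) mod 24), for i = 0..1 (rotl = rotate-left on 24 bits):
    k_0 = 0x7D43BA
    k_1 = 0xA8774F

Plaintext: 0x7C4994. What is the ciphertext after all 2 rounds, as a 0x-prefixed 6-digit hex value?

s_0 = plaintext = 0x7C4994
s_1 = Round(s_0, k_0) = 0xEE0710
s_2 = Round(s_1, k_1) = 0x52B5E2

0x52B5E2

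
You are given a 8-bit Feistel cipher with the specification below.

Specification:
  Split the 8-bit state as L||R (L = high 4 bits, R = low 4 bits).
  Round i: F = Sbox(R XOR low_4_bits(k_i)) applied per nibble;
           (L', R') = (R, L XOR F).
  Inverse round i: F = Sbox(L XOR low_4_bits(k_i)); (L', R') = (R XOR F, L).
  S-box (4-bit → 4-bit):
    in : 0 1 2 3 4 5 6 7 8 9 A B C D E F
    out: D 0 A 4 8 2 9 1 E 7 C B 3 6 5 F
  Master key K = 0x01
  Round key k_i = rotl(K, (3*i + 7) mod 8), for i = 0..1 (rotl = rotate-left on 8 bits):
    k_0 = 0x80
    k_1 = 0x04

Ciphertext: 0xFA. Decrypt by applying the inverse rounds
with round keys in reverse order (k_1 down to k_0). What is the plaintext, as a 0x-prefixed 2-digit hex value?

0xF1

s_0 = ciphertext = 0xFA
s_1 = InvRound(s_0, k_1) = 0x1F
s_2 = InvRound(s_1, k_0) = 0xF1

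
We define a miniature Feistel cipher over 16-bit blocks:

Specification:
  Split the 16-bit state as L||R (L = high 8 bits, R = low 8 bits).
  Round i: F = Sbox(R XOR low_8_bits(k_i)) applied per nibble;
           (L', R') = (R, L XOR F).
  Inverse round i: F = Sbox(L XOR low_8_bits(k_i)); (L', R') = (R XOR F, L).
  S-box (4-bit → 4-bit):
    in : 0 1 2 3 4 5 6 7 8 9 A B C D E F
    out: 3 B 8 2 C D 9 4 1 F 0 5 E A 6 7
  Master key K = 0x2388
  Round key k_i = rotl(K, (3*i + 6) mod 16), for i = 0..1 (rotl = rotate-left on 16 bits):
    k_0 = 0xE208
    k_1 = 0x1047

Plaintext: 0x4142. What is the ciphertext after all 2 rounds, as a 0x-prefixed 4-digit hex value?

0x81AB

s_0 = plaintext = 0x4142
s_1 = Round(s_0, k_0) = 0x4281
s_2 = Round(s_1, k_1) = 0x81AB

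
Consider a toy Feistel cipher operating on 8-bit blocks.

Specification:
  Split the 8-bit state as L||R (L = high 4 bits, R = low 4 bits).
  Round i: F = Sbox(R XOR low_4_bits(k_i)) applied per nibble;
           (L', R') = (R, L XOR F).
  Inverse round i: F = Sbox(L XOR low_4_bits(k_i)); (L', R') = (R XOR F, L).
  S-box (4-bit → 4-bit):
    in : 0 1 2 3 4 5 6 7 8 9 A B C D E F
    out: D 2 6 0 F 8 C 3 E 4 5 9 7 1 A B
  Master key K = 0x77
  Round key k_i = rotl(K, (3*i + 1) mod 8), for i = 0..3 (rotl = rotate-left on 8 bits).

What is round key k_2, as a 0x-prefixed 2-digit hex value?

0xBB

K = 0x77
k_0 = rotl(K, (3*0+1) mod 8) = rotl(K, 1) = 0xEE
k_1 = rotl(K, (3*1+1) mod 8) = rotl(K, 4) = 0x77
k_2 = rotl(K, (3*2+1) mod 8) = rotl(K, 7) = 0xBB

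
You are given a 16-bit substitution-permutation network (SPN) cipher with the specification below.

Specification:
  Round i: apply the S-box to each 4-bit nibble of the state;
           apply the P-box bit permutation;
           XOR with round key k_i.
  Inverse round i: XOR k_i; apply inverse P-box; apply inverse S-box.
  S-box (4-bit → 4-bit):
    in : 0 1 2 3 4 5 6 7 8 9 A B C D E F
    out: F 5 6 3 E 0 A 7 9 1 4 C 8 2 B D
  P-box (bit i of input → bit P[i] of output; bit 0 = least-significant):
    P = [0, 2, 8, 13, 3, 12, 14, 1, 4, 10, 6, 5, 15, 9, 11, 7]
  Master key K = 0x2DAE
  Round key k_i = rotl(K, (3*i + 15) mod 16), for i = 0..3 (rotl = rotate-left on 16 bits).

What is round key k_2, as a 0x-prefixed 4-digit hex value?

K = 0x2DAE
k_0 = rotl(K, (3*0+15) mod 16) = rotl(K, 15) = 0x16D7
k_1 = rotl(K, (3*1+15) mod 16) = rotl(K, 2) = 0xB6B8
k_2 = rotl(K, (3*2+15) mod 16) = rotl(K, 5) = 0xB5C5

0xB5C5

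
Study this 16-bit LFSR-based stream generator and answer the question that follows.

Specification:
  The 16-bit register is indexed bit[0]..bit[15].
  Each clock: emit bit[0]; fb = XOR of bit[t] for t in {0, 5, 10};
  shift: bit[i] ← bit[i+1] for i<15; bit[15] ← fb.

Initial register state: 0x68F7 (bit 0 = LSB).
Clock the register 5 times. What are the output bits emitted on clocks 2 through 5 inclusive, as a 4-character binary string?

reg_0 = 0x68F7
clock 1: out=1, reg = 0x347B
clock 2: out=1, reg = 0x9A3D
clock 3: out=1, reg = 0x4D1E
clock 4: out=0, reg = 0xA68F
clock 5: out=1, reg = 0x5347

1101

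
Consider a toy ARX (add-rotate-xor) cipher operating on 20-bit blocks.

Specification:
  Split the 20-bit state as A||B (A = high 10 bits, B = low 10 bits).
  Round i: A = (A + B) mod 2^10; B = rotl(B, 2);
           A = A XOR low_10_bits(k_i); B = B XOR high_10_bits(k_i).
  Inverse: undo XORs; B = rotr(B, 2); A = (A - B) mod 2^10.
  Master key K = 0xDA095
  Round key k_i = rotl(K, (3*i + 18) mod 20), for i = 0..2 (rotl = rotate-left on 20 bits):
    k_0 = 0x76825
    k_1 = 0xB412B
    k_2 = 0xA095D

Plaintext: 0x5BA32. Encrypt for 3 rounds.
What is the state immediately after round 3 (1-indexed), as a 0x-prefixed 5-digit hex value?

0x448C4

s_0 = plaintext = 0x5BA32
s_1 = Round(s_0, k_0) = 0xE1510
s_2 = Round(s_1, k_1) = 0x6FA91
s_3 = Round(s_2, k_2) = 0x448C4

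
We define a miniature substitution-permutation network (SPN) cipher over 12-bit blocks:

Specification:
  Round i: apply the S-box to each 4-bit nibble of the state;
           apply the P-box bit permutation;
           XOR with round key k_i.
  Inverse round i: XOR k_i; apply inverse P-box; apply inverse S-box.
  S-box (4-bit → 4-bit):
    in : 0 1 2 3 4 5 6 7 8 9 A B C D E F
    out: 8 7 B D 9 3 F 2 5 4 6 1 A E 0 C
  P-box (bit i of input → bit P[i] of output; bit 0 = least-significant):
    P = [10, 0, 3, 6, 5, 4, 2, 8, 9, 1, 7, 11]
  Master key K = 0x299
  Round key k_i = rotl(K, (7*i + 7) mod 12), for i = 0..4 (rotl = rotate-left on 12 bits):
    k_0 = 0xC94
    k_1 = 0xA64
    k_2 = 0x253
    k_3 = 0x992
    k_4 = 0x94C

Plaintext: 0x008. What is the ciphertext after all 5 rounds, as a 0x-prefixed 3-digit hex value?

0x2C8

s_0 = plaintext = 0x008
s_1 = Round(s_0, k_0) = 0x19C
s_2 = Round(s_1, k_1) = 0x8A3
s_3 = Round(s_2, k_2) = 0x48F
s_4 = Round(s_3, k_3) = 0x3FE
s_5 = Round(s_4, k_4) = 0x2C8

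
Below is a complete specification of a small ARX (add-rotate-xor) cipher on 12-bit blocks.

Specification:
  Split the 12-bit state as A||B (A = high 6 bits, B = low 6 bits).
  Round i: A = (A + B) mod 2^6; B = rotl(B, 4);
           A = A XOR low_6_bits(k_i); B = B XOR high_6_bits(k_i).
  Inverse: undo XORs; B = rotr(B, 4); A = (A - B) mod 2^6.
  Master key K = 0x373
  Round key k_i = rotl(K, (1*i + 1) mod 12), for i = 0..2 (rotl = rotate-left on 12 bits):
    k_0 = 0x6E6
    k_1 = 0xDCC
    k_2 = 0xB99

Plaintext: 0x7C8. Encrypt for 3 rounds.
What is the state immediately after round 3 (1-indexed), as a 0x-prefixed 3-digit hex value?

0xBB6

s_0 = plaintext = 0x7C8
s_1 = Round(s_0, k_0) = 0x059
s_2 = Round(s_1, k_1) = 0x5A1
s_3 = Round(s_2, k_2) = 0xBB6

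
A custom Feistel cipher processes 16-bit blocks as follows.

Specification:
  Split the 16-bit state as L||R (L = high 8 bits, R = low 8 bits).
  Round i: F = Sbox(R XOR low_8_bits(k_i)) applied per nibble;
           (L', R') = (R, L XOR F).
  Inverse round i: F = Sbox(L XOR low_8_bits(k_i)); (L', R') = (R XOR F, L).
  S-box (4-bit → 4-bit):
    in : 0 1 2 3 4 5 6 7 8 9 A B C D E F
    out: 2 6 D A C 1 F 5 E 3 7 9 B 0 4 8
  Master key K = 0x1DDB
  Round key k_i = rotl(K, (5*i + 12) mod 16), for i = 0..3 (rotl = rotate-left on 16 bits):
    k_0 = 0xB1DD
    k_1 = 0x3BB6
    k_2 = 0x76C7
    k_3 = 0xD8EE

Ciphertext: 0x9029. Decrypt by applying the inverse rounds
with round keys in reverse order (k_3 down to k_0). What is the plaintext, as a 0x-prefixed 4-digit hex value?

0xA8EB

s_0 = ciphertext = 0x9029
s_1 = InvRound(s_0, k_3) = 0x7D90
s_2 = InvRound(s_1, k_2) = 0x077D
s_3 = InvRound(s_2, k_1) = 0xEB07
s_4 = InvRound(s_3, k_0) = 0xA8EB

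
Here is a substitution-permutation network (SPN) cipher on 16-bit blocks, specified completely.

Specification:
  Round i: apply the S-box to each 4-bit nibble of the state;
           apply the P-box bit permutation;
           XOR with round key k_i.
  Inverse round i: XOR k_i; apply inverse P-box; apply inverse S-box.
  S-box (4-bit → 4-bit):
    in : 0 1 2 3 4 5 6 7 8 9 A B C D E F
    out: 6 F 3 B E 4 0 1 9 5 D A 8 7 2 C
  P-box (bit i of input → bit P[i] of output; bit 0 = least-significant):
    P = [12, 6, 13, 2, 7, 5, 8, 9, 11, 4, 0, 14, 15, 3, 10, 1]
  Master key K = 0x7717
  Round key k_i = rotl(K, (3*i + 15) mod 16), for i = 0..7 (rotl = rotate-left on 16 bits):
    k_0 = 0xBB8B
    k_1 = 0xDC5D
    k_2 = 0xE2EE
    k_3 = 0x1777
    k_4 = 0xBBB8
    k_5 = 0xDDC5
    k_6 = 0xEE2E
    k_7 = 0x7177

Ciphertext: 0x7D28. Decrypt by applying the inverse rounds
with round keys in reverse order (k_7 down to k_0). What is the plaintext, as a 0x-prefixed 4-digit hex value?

s_0 = ciphertext = 0x7D28
s_1 = InvRound(s_0, k_7) = 0x4D6B
s_2 = InvRound(s_1, k_6) = 0x75F4
s_3 = InvRound(s_2, k_5) = 0x7DE5
s_4 = InvRound(s_3, k_4) = 0xD4CB
s_5 = InvRound(s_4, k_3) = 0x2B1C
s_6 = InvRound(s_5, k_2) = 0x83DE
s_7 = InvRound(s_6, k_1) = 0xFAA7
s_8 = InvRound(s_7, k_0) = 0xEC0C

0xEC0C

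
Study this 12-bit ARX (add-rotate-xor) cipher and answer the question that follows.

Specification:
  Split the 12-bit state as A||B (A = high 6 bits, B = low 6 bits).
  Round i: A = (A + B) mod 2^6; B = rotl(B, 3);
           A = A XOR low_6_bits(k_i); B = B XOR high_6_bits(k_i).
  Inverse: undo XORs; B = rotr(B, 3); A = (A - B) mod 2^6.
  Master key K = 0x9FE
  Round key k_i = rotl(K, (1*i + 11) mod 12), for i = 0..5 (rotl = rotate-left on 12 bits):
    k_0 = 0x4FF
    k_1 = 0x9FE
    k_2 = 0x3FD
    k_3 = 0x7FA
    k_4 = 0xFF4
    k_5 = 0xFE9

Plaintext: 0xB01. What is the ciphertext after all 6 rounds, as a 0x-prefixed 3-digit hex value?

0x4DA

s_0 = plaintext = 0xB01
s_1 = Round(s_0, k_0) = 0x49B
s_2 = Round(s_1, k_1) = 0x4FC
s_3 = Round(s_2, k_2) = 0xCA8
s_4 = Round(s_3, k_3) = 0x81A
s_5 = Round(s_4, k_4) = 0x3AC
s_6 = Round(s_5, k_5) = 0x4DA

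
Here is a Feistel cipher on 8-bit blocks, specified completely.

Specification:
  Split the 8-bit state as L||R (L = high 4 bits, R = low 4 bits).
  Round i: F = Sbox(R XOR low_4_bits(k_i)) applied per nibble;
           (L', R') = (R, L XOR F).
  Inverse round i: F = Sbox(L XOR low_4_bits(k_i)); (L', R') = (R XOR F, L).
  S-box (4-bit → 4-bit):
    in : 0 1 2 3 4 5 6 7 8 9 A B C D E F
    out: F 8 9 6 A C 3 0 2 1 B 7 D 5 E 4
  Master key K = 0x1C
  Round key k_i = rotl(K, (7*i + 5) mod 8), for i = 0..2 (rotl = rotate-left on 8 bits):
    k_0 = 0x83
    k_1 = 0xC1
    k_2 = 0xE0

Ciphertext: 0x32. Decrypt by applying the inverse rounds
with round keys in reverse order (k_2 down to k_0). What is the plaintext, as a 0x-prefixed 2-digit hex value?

s_0 = ciphertext = 0x32
s_1 = InvRound(s_0, k_2) = 0x43
s_2 = InvRound(s_1, k_1) = 0xF4
s_3 = InvRound(s_2, k_0) = 0x9F

0x9F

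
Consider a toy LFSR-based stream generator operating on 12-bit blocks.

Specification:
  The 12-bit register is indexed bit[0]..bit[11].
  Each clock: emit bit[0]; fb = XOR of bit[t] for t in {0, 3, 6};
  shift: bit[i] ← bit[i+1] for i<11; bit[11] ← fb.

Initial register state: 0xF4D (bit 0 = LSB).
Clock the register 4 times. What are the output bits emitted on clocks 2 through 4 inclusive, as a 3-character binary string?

011

reg_0 = 0xF4D
clock 1: out=1, reg = 0xFA6
clock 2: out=0, reg = 0x7D3
clock 3: out=1, reg = 0x3E9
clock 4: out=1, reg = 0x9F4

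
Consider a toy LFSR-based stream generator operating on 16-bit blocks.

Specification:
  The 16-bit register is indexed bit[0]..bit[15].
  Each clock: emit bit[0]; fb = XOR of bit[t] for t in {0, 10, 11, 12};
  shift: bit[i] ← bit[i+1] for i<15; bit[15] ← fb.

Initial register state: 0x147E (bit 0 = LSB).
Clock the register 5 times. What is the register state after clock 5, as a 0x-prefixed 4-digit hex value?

reg_0 = 0x147E
clock 1: out=0, reg = 0x0A3F
clock 2: out=1, reg = 0x051F
clock 3: out=1, reg = 0x028F
clock 4: out=1, reg = 0x8147
clock 5: out=1, reg = 0xC0A3

0xC0A3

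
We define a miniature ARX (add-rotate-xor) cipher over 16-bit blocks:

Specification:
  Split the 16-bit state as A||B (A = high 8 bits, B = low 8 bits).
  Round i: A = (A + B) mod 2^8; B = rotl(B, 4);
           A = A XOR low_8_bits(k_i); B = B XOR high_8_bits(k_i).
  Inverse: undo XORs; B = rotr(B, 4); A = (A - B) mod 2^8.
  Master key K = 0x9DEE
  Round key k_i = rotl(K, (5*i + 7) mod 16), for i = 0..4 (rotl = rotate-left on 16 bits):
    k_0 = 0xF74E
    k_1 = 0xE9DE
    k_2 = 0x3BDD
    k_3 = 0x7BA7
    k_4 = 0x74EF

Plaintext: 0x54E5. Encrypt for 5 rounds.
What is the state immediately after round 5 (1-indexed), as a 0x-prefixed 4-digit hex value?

0x35CF

s_0 = plaintext = 0x54E5
s_1 = Round(s_0, k_0) = 0x77A9
s_2 = Round(s_1, k_1) = 0xFE73
s_3 = Round(s_2, k_2) = 0xAC0C
s_4 = Round(s_3, k_3) = 0x1FBB
s_5 = Round(s_4, k_4) = 0x35CF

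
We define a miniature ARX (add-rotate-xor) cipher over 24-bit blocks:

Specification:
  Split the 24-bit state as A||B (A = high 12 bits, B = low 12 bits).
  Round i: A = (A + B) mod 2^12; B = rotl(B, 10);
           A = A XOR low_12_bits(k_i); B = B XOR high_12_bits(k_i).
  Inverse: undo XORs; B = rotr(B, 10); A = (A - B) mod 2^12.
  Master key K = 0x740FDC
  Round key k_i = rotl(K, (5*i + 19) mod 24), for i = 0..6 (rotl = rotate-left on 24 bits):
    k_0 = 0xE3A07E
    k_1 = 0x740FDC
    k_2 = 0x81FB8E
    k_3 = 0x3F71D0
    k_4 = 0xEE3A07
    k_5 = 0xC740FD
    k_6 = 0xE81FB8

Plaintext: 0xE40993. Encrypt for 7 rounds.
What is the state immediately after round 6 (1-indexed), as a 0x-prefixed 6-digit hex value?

s_0 = plaintext = 0xE40993
s_1 = Round(s_0, k_0) = 0x7AD05E
s_2 = Round(s_1, k_1) = 0x7D7F57
s_3 = Round(s_2, k_2) = 0xCA07CA
s_4 = Round(s_3, k_3) = 0x5BAA05
s_5 = Round(s_4, k_4) = 0x5B8862
s_6 = Round(s_5, k_5) = 0xEE766C
s_7 = Round(s_6, k_6) = 0xAEBF1A

0xEE766C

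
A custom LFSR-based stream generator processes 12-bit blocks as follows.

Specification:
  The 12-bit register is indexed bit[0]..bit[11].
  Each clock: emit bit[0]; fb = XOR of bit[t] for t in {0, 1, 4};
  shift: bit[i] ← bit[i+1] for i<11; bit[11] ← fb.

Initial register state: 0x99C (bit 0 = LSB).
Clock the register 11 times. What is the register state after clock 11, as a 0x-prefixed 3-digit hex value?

reg_0 = 0x99C
clock 1: out=0, reg = 0xCCE
clock 2: out=0, reg = 0xE67
clock 3: out=1, reg = 0x733
clock 4: out=1, reg = 0xB99
clock 5: out=1, reg = 0x5CC
clock 6: out=0, reg = 0x2E6
clock 7: out=0, reg = 0x973
clock 8: out=1, reg = 0xCB9
clock 9: out=1, reg = 0x65C
clock 10: out=0, reg = 0xB2E
clock 11: out=0, reg = 0xD97

0xD97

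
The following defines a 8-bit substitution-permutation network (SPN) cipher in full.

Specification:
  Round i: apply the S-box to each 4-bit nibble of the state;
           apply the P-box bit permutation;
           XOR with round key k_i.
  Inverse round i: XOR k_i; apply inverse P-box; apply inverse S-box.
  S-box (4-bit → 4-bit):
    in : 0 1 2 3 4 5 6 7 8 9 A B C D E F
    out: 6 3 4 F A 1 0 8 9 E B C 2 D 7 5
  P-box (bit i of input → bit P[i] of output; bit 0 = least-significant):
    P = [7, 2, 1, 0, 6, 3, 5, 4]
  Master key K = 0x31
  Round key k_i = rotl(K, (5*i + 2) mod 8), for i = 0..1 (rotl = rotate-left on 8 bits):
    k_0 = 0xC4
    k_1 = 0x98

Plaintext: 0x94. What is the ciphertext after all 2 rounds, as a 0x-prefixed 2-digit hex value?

s_0 = plaintext = 0x94
s_1 = Round(s_0, k_0) = 0xF9
s_2 = Round(s_1, k_1) = 0xFF

0xFF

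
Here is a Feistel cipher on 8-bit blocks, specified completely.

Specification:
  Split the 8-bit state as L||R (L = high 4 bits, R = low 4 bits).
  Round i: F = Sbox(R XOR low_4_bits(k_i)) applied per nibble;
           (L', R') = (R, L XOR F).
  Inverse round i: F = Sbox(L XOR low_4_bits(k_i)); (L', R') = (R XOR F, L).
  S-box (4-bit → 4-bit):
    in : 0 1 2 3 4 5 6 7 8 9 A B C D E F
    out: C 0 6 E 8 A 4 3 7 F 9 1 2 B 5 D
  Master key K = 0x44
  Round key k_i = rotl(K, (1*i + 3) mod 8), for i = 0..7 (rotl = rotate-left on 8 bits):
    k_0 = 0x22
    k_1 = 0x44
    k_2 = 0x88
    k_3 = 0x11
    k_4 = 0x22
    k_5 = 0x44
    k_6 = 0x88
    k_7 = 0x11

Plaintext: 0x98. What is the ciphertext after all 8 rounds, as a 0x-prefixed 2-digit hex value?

s_0 = plaintext = 0x98
s_1 = Round(s_0, k_0) = 0x80
s_2 = Round(s_1, k_1) = 0x00
s_3 = Round(s_2, k_2) = 0x07
s_4 = Round(s_3, k_3) = 0x74
s_5 = Round(s_4, k_4) = 0x43
s_6 = Round(s_5, k_5) = 0x37
s_7 = Round(s_6, k_6) = 0x7E
s_8 = Round(s_7, k_7) = 0xEA

0xEA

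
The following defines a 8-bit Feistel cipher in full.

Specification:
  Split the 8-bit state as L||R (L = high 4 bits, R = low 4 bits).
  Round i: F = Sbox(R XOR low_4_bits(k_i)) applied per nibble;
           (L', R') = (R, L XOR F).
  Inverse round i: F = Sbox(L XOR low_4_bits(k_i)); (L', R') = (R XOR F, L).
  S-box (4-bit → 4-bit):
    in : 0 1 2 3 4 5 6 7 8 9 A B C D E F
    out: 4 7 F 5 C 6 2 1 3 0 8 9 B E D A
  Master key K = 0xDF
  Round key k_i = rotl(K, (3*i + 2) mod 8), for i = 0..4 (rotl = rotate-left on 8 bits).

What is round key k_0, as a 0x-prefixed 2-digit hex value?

0x7F

K = 0xDF
k_0 = rotl(K, (3*0+2) mod 8) = rotl(K, 2) = 0x7F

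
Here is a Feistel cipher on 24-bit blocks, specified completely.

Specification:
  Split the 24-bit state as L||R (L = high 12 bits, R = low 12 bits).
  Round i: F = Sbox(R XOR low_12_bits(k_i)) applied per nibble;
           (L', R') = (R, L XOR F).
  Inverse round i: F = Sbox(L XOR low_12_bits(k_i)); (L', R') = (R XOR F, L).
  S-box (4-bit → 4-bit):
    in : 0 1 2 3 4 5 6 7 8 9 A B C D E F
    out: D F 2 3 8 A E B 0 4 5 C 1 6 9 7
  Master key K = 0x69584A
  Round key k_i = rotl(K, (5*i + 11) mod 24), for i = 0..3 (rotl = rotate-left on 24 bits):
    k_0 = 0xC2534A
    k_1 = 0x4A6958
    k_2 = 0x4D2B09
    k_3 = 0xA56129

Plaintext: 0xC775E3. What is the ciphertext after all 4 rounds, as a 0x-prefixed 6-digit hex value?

s_0 = plaintext = 0xC775E3
s_1 = Round(s_0, k_0) = 0x5E3223
s_2 = Round(s_1, k_1) = 0x22395F
s_3 = Round(s_2, k_2) = 0x95F08D
s_4 = Round(s_3, k_3) = 0x08D607

0x08D607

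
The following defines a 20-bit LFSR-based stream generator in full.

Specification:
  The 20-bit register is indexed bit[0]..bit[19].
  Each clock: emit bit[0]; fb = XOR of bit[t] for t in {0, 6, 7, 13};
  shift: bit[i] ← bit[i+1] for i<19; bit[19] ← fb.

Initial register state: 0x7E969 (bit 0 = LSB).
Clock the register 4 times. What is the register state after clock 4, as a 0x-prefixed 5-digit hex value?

reg_0 = 0x7E969
clock 1: out=1, reg = 0xBF4B4
clock 2: out=0, reg = 0x5FA5A
clock 3: out=0, reg = 0x2FD2D
clock 4: out=1, reg = 0x17E96

0x17E96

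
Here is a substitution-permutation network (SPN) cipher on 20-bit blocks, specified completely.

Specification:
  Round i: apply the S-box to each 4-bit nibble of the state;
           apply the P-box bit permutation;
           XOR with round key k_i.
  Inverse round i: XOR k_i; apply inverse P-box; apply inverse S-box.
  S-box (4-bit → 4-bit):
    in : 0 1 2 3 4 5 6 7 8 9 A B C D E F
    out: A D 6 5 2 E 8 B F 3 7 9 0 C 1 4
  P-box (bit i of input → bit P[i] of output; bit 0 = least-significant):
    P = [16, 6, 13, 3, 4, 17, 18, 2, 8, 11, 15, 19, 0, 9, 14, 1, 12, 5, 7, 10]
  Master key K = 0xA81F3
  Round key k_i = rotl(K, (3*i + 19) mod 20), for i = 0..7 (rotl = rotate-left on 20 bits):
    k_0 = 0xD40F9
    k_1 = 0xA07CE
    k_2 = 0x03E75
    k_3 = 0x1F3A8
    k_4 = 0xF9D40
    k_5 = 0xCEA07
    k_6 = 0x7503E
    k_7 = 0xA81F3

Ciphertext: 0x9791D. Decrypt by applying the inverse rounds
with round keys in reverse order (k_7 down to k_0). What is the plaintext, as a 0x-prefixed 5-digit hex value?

0x7A69A

s_0 = ciphertext = 0x9791D
s_1 = InvRound(s_0, k_7) = 0xAD208
s_2 = InvRound(s_1, k_6) = 0x40D1E
s_3 = InvRound(s_2, k_5) = 0x6A1ED
s_4 = InvRound(s_3, k_4) = 0x8E061
s_5 = InvRound(s_4, k_3) = 0x39BC7
s_6 = InvRound(s_5, k_2) = 0x56393
s_7 = InvRound(s_6, k_1) = 0x63688
s_8 = InvRound(s_7, k_0) = 0x7A69A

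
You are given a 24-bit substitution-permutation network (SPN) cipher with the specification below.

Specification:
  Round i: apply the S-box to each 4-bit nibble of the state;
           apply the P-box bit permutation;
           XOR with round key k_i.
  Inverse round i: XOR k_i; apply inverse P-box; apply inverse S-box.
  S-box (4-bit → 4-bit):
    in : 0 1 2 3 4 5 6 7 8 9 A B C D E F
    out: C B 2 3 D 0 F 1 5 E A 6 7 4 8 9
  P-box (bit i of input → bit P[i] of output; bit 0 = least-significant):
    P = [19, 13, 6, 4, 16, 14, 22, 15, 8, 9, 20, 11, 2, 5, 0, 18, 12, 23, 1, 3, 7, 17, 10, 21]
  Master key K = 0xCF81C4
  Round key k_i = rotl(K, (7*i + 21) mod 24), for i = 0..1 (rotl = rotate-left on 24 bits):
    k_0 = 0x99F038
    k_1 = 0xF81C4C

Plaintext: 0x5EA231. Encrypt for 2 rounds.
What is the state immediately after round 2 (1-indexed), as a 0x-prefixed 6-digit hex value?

0x9E8A37

s_0 = plaintext = 0x5EA231
s_1 = Round(s_0, k_0) = 0x949200
s_2 = Round(s_1, k_1) = 0x9E8A37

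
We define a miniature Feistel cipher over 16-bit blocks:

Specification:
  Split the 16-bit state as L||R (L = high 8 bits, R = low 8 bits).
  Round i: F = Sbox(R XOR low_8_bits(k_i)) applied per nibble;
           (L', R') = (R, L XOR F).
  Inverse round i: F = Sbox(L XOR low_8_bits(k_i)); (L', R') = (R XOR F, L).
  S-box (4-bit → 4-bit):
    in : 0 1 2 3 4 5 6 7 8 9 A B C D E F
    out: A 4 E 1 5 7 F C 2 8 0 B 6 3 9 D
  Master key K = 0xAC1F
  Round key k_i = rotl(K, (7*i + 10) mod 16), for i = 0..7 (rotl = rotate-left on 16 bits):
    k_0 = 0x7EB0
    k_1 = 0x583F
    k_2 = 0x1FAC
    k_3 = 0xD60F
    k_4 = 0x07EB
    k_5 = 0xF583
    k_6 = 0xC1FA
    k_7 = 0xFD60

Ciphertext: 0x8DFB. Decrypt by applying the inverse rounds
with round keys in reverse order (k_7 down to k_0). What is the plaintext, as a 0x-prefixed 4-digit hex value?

s_0 = ciphertext = 0x8DFB
s_1 = InvRound(s_0, k_7) = 0x688D
s_2 = InvRound(s_1, k_6) = 0x0368
s_3 = InvRound(s_2, k_5) = 0x4203
s_4 = InvRound(s_3, k_4) = 0x0B42
s_5 = InvRound(s_4, k_3) = 0xE70B
s_6 = InvRound(s_5, k_2) = 0x50E7
s_7 = InvRound(s_6, k_1) = 0x1A50
s_8 = InvRound(s_7, k_0) = 0x501A

0x501A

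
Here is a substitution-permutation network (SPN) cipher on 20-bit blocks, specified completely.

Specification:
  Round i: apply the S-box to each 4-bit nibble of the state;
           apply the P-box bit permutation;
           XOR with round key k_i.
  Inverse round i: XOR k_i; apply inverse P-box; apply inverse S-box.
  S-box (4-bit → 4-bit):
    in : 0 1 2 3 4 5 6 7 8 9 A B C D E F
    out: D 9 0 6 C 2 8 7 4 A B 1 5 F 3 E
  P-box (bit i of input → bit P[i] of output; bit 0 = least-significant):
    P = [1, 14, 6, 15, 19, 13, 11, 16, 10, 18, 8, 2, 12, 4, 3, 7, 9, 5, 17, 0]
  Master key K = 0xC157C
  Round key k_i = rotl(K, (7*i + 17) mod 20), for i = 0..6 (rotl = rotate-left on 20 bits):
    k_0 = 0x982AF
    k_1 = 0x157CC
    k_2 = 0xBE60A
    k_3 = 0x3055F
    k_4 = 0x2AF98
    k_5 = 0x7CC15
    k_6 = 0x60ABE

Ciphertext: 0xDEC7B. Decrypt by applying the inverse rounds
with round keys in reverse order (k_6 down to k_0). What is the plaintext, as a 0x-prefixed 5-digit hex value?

s_0 = ciphertext = 0xDEC7B
s_1 = InvRound(s_0, k_6) = 0x061AF
s_2 = InvRound(s_1, k_5) = 0x3F7F1
s_3 = InvRound(s_2, k_4) = 0x9C243
s_4 = InvRound(s_3, k_3) = 0xC30B9
s_5 = InvRound(s_4, k_2) = 0xDAE6A
s_6 = InvRound(s_5, k_1) = 0x51F7A
s_7 = InvRound(s_6, k_0) = 0x6ADC4

0x6ADC4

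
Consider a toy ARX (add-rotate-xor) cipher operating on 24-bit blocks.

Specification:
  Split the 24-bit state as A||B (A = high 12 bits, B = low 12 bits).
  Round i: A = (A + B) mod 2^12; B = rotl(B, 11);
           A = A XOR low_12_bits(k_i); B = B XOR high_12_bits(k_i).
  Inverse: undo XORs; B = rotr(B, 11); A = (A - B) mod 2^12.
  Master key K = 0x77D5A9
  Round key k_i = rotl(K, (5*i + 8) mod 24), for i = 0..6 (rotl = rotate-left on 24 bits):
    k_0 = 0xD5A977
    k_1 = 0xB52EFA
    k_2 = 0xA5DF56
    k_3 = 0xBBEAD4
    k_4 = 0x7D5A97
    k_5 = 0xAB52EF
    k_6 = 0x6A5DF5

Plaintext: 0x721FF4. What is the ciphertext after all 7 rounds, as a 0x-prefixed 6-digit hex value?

0xBA7FA8

s_0 = plaintext = 0x721FF4
s_1 = Round(s_0, k_0) = 0xE62AA0
s_2 = Round(s_1, k_1) = 0x7F8E02
s_3 = Round(s_2, k_2) = 0xAACD5C
s_4 = Round(s_3, k_3) = 0x2DCD10
s_5 = Round(s_4, k_4) = 0x57B15D
s_6 = Round(s_5, k_5) = 0x43721B
s_7 = Round(s_6, k_6) = 0xBA7FA8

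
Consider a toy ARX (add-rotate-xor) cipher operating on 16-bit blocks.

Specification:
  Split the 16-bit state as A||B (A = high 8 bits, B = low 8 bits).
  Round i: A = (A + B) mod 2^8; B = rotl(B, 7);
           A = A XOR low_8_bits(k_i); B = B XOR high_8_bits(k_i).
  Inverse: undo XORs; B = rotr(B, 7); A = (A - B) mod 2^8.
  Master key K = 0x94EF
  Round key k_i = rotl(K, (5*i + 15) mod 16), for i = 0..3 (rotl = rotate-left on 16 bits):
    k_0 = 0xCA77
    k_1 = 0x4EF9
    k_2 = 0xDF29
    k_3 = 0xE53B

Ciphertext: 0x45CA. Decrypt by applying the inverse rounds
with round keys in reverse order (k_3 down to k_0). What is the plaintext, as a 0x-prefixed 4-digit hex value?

s_0 = ciphertext = 0x45CA
s_1 = InvRound(s_0, k_3) = 0x205E
s_2 = InvRound(s_1, k_2) = 0x0603
s_3 = InvRound(s_2, k_1) = 0x659A
s_4 = InvRound(s_3, k_0) = 0x72A0

0x72A0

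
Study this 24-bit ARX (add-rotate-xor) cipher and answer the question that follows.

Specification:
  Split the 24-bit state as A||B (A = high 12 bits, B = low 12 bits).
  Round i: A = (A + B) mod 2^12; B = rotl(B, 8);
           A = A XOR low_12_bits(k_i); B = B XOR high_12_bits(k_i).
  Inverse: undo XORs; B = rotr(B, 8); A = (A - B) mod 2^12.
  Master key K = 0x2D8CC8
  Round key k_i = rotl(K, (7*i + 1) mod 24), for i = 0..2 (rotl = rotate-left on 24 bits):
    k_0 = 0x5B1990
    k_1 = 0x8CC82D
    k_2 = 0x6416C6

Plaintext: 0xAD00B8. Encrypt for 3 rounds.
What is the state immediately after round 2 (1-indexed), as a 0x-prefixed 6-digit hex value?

0x7FF217

s_0 = plaintext = 0xAD00B8
s_1 = Round(s_0, k_0) = 0x218DBA
s_2 = Round(s_1, k_1) = 0x7FF217
s_3 = Round(s_2, k_2) = 0xCD0160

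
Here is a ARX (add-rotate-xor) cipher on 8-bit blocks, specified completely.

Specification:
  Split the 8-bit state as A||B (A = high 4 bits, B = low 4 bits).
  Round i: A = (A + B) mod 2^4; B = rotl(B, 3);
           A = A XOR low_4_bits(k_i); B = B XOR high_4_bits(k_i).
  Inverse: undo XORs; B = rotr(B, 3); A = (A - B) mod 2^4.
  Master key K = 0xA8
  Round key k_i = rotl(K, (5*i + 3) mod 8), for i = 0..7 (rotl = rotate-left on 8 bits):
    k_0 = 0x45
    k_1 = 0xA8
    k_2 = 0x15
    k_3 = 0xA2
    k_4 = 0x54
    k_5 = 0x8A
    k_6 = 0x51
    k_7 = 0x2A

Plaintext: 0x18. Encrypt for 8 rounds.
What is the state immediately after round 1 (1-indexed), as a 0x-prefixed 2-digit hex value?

s_0 = plaintext = 0x18
s_1 = Round(s_0, k_0) = 0xC0
s_2 = Round(s_1, k_1) = 0x4A
s_3 = Round(s_2, k_2) = 0xB4
s_4 = Round(s_3, k_3) = 0xD8
s_5 = Round(s_4, k_4) = 0x11
s_6 = Round(s_5, k_5) = 0x80
s_7 = Round(s_6, k_6) = 0x95
s_8 = Round(s_7, k_7) = 0x48

0xC0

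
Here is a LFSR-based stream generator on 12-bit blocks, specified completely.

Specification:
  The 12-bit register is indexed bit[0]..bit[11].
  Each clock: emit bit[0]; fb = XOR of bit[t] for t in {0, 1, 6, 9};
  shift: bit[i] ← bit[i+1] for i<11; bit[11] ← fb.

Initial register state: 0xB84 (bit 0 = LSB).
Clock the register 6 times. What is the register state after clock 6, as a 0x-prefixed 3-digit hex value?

reg_0 = 0xB84
clock 1: out=0, reg = 0xDC2
clock 2: out=0, reg = 0x6E1
clock 3: out=1, reg = 0xB70
clock 4: out=0, reg = 0x5B8
clock 5: out=0, reg = 0x2DC
clock 6: out=0, reg = 0x16E

0x16E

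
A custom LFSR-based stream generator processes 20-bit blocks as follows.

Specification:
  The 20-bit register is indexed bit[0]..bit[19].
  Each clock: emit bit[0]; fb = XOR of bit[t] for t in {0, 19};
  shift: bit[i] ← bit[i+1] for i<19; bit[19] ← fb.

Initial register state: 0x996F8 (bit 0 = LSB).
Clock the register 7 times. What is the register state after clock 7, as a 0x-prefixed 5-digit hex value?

reg_0 = 0x996F8
clock 1: out=0, reg = 0xCCB7C
clock 2: out=0, reg = 0xE65BE
clock 3: out=0, reg = 0xF32DF
clock 4: out=1, reg = 0x7996F
clock 5: out=1, reg = 0xBCCB7
clock 6: out=1, reg = 0x5E65B
clock 7: out=1, reg = 0xAF32D

0xAF32D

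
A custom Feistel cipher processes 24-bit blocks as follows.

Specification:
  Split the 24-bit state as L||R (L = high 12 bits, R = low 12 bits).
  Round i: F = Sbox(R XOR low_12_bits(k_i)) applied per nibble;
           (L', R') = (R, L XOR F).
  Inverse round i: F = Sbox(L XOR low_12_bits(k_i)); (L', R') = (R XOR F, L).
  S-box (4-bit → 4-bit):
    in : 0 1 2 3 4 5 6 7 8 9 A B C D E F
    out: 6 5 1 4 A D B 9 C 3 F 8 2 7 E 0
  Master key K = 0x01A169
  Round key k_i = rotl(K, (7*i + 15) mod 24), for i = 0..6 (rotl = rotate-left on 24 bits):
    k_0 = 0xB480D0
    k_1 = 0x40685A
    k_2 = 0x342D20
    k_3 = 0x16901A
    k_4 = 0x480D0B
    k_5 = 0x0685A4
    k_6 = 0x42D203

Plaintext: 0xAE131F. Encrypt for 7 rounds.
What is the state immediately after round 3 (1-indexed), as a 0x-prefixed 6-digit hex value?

s_0 = plaintext = 0xAE131F
s_1 = Round(s_0, k_0) = 0x31FEC1
s_2 = Round(s_1, k_1) = 0xEC1827
s_3 = Round(s_2, k_2) = 0x8273A8
s_4 = Round(s_3, k_3) = 0x3A8CA6
s_5 = Round(s_4, k_4) = 0xCA665F
s_6 = Round(s_5, k_5) = 0x65F8AE
s_7 = Round(s_6, k_6) = 0x8AE9A8

0x8273A8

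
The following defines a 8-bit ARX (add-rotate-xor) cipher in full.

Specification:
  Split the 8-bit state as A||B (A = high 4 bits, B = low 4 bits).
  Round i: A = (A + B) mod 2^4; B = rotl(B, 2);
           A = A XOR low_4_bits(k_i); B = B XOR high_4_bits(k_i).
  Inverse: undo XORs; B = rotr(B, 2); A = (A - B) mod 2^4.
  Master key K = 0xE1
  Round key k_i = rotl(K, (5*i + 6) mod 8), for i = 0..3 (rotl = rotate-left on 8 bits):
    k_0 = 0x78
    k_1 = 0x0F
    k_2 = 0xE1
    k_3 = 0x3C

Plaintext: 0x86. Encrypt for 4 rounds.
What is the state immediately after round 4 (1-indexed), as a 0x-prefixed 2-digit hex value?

0xB3

s_0 = plaintext = 0x86
s_1 = Round(s_0, k_0) = 0x6E
s_2 = Round(s_1, k_1) = 0xBB
s_3 = Round(s_2, k_2) = 0x70
s_4 = Round(s_3, k_3) = 0xB3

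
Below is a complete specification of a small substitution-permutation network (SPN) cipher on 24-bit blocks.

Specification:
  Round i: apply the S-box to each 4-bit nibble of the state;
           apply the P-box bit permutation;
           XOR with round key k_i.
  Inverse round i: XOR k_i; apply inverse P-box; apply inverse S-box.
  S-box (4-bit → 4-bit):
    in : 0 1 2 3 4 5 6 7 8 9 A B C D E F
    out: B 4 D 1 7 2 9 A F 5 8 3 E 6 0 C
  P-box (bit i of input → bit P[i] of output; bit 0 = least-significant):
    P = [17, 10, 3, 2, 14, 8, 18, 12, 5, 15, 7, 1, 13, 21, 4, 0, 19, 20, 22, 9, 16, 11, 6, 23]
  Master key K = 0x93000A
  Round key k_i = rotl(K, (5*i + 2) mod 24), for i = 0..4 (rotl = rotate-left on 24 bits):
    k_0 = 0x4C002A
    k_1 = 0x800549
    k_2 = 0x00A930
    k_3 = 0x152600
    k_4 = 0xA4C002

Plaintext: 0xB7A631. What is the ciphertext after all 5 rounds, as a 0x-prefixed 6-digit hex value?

0xEA42D0

s_0 = plaintext = 0xB7A631
s_1 = Round(s_0, k_0) = 0x5D4A01
s_2 = Round(s_1, k_1) = 0xF07C53
s_3 = Round(s_2, k_2) = 0xBA2AF3
s_4 = Round(s_3, k_3) = 0x121C13
s_5 = Round(s_4, k_4) = 0xEA42D0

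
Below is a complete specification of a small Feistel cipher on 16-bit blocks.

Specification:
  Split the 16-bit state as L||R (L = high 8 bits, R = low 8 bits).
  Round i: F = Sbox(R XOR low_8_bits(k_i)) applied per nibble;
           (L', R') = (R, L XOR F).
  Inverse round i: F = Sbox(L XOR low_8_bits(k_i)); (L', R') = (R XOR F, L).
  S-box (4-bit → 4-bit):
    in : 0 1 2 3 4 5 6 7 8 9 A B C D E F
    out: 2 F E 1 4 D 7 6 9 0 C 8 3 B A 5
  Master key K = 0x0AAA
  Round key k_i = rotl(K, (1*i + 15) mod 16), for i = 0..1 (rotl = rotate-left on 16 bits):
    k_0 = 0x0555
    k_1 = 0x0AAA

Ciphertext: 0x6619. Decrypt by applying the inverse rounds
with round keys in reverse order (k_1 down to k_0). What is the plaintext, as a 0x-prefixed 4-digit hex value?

0x032A

s_0 = ciphertext = 0x6619
s_1 = InvRound(s_0, k_1) = 0x2A66
s_2 = InvRound(s_1, k_0) = 0x032A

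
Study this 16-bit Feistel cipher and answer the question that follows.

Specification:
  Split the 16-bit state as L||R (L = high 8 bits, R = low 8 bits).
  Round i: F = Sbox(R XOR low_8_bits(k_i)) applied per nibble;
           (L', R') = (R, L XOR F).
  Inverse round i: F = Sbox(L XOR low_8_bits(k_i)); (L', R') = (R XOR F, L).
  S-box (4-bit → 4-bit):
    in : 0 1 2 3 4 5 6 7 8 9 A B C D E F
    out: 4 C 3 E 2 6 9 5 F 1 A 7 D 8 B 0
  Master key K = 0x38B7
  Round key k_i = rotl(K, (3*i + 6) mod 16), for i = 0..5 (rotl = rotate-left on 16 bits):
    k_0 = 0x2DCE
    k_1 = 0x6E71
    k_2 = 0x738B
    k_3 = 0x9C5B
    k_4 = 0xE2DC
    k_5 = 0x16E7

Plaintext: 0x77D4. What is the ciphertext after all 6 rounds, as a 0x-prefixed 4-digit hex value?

0x805A

s_0 = plaintext = 0x77D4
s_1 = Round(s_0, k_0) = 0xD4BD
s_2 = Round(s_1, k_1) = 0xBD09
s_3 = Round(s_2, k_2) = 0x094E
s_4 = Round(s_3, k_3) = 0x4ECF
s_5 = Round(s_4, k_4) = 0xCF80
s_6 = Round(s_5, k_5) = 0x805A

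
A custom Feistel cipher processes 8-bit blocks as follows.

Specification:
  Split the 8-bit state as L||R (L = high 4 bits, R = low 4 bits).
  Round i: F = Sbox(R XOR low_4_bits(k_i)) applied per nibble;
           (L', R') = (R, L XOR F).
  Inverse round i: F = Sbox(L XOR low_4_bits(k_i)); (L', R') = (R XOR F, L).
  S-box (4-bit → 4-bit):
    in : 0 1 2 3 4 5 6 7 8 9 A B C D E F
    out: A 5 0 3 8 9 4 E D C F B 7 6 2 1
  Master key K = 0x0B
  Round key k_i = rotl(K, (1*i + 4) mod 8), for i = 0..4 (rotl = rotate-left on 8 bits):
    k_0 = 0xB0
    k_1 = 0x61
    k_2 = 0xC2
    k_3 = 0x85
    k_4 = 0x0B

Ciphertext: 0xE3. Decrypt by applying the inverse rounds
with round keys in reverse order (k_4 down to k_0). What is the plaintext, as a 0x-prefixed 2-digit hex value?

0x09

s_0 = ciphertext = 0xE3
s_1 = InvRound(s_0, k_4) = 0xAE
s_2 = InvRound(s_1, k_3) = 0xFA
s_3 = InvRound(s_2, k_2) = 0xCF
s_4 = InvRound(s_3, k_1) = 0x9C
s_5 = InvRound(s_4, k_0) = 0x09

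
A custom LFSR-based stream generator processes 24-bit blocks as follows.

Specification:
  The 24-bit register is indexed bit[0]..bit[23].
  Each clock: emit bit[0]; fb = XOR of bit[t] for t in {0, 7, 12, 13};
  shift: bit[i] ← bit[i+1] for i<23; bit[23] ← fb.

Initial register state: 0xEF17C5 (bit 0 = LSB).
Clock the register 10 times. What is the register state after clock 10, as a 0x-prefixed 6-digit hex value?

reg_0 = 0xEF17C5
clock 1: out=1, reg = 0xF78BE2
clock 2: out=0, reg = 0xFBC5F1
clock 3: out=1, reg = 0x7DE2F8
clock 4: out=0, reg = 0x3EF17C
clock 5: out=0, reg = 0x1F78BE
clock 6: out=0, reg = 0x8FBC5F
clock 7: out=1, reg = 0xC7DE2F
clock 8: out=1, reg = 0x63EF17
clock 9: out=1, reg = 0x31F78B
clock 10: out=1, reg = 0x18FBC5

0x18FBC5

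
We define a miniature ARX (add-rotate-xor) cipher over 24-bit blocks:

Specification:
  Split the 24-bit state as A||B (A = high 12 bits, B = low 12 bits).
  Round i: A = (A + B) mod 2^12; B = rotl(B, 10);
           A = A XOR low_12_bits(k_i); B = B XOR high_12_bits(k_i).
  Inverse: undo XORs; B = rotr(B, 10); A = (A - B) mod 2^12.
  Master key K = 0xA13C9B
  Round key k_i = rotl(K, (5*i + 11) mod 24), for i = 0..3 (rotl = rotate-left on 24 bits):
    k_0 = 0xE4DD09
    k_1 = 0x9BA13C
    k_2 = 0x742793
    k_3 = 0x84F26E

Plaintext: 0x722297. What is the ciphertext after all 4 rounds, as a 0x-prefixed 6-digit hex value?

s_0 = plaintext = 0x722297
s_1 = Round(s_0, k_0) = 0x4B02E8
s_2 = Round(s_1, k_1) = 0x6A4900
s_3 = Round(s_2, k_2) = 0x837502
s_4 = Round(s_3, k_3) = 0xF5710F

0xF5710F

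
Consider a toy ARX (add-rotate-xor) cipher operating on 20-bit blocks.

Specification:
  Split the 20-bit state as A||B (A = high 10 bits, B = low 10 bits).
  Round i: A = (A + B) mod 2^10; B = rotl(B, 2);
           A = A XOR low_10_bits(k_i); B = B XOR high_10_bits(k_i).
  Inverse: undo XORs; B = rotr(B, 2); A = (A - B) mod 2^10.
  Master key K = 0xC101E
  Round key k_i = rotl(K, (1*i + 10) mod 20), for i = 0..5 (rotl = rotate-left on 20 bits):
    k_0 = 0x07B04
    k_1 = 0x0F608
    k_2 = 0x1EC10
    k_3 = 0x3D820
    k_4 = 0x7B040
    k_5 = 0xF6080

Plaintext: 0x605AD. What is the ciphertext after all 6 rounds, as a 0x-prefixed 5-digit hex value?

0xE0669

s_0 = plaintext = 0x605AD
s_1 = Round(s_0, k_0) = 0x0AAAB
s_2 = Round(s_1, k_1) = 0x37693
s_3 = Round(s_2, k_2) = 0xD8235
s_4 = Round(s_3, k_3) = 0x6D420
s_5 = Round(s_4, k_4) = 0x6556C
s_6 = Round(s_5, k_5) = 0xE0669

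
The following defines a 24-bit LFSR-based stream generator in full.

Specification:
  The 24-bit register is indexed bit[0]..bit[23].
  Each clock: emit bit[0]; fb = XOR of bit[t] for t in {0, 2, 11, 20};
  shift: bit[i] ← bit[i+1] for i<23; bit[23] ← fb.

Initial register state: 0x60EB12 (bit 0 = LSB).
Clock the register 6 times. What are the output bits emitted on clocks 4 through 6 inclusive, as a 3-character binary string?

reg_0 = 0x60EB12
clock 1: out=0, reg = 0xB07589
clock 2: out=1, reg = 0x583AC4
clock 3: out=0, reg = 0xAC1D62
clock 4: out=0, reg = 0xD60EB1
clock 5: out=1, reg = 0xEB0758
clock 6: out=0, reg = 0x7583AC

010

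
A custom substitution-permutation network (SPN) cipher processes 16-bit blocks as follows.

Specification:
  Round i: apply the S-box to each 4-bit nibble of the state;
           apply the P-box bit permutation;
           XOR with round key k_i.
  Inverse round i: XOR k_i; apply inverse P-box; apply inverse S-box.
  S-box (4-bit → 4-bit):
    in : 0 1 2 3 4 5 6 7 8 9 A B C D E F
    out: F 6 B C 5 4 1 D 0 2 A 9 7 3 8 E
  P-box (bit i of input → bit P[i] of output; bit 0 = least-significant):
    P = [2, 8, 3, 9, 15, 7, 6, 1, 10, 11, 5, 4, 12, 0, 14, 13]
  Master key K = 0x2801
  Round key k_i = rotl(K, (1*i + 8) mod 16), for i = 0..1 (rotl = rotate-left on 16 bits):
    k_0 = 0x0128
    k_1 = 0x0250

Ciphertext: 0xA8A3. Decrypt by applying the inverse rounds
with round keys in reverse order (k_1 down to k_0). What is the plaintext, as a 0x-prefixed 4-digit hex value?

s_0 = ciphertext = 0xA8A3
s_1 = InvRound(s_0, k_1) = 0xAF0E
s_2 = InvRound(s_1, k_0) = 0xECBB

0xECBB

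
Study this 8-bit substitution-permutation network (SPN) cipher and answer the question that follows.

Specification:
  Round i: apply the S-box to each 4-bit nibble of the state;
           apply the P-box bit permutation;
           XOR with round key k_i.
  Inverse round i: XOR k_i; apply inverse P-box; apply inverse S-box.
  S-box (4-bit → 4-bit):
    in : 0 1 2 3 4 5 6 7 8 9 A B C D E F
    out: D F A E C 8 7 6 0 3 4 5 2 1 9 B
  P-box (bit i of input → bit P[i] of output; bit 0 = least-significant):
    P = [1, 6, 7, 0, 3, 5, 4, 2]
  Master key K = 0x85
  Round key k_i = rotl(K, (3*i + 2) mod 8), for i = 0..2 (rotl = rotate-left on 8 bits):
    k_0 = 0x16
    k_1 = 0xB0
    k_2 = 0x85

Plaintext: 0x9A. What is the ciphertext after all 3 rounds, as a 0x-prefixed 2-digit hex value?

s_0 = plaintext = 0x9A
s_1 = Round(s_0, k_0) = 0xBE
s_2 = Round(s_1, k_1) = 0xAB
s_3 = Round(s_2, k_2) = 0x17

0x17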